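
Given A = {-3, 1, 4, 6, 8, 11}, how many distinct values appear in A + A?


A + A = {a + a' : a, a' ∈ A}; |A| = 6.
General bounds: 2|A| - 1 ≤ |A + A| ≤ |A|(|A|+1)/2, i.e. 11 ≤ |A + A| ≤ 21.
Lower bound 2|A|-1 is attained iff A is an arithmetic progression.
Enumerate sums a + a' for a ≤ a' (symmetric, so this suffices):
a = -3: -3+-3=-6, -3+1=-2, -3+4=1, -3+6=3, -3+8=5, -3+11=8
a = 1: 1+1=2, 1+4=5, 1+6=7, 1+8=9, 1+11=12
a = 4: 4+4=8, 4+6=10, 4+8=12, 4+11=15
a = 6: 6+6=12, 6+8=14, 6+11=17
a = 8: 8+8=16, 8+11=19
a = 11: 11+11=22
Distinct sums: {-6, -2, 1, 2, 3, 5, 7, 8, 9, 10, 12, 14, 15, 16, 17, 19, 22}
|A + A| = 17

|A + A| = 17


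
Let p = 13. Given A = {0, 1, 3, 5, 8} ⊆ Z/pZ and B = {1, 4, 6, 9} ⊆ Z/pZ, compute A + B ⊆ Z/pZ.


Work in Z/13Z: reduce every sum a + b modulo 13.
Enumerate all 20 pairs:
a = 0: 0+1=1, 0+4=4, 0+6=6, 0+9=9
a = 1: 1+1=2, 1+4=5, 1+6=7, 1+9=10
a = 3: 3+1=4, 3+4=7, 3+6=9, 3+9=12
a = 5: 5+1=6, 5+4=9, 5+6=11, 5+9=1
a = 8: 8+1=9, 8+4=12, 8+6=1, 8+9=4
Distinct residues collected: {1, 2, 4, 5, 6, 7, 9, 10, 11, 12}
|A + B| = 10 (out of 13 total residues).

A + B = {1, 2, 4, 5, 6, 7, 9, 10, 11, 12}


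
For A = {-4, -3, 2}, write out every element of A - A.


A - A = {a - a' : a, a' ∈ A}.
Compute a - a' for each ordered pair (a, a'):
a = -4: -4--4=0, -4--3=-1, -4-2=-6
a = -3: -3--4=1, -3--3=0, -3-2=-5
a = 2: 2--4=6, 2--3=5, 2-2=0
Collecting distinct values (and noting 0 appears from a-a):
A - A = {-6, -5, -1, 0, 1, 5, 6}
|A - A| = 7

A - A = {-6, -5, -1, 0, 1, 5, 6}


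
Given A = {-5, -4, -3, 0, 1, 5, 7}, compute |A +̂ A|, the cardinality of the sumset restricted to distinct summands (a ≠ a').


Restricted sumset: A +̂ A = {a + a' : a ∈ A, a' ∈ A, a ≠ a'}.
Equivalently, take A + A and drop any sum 2a that is achievable ONLY as a + a for a ∈ A (i.e. sums representable only with equal summands).
Enumerate pairs (a, a') with a < a' (symmetric, so each unordered pair gives one sum; this covers all a ≠ a'):
  -5 + -4 = -9
  -5 + -3 = -8
  -5 + 0 = -5
  -5 + 1 = -4
  -5 + 5 = 0
  -5 + 7 = 2
  -4 + -3 = -7
  -4 + 0 = -4
  -4 + 1 = -3
  -4 + 5 = 1
  -4 + 7 = 3
  -3 + 0 = -3
  -3 + 1 = -2
  -3 + 5 = 2
  -3 + 7 = 4
  0 + 1 = 1
  0 + 5 = 5
  0 + 7 = 7
  1 + 5 = 6
  1 + 7 = 8
  5 + 7 = 12
Collected distinct sums: {-9, -8, -7, -5, -4, -3, -2, 0, 1, 2, 3, 4, 5, 6, 7, 8, 12}
|A +̂ A| = 17
(Reference bound: |A +̂ A| ≥ 2|A| - 3 for |A| ≥ 2, with |A| = 7 giving ≥ 11.)

|A +̂ A| = 17


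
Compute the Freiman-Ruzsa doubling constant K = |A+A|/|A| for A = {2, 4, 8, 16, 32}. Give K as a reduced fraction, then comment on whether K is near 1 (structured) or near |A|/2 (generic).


|A| = 5.
Compute A + A by enumerating all 25 pairs.
A + A = {4, 6, 8, 10, 12, 16, 18, 20, 24, 32, 34, 36, 40, 48, 64}, so |A + A| = 15.
K = |A + A| / |A| = 15/5 = 3/1 ≈ 3.0000.
Reference: AP of size 5 gives K = 9/5 ≈ 1.8000; a fully generic set of size 5 gives K ≈ 3.0000.

|A| = 5, |A + A| = 15, K = 15/5 = 3/1.


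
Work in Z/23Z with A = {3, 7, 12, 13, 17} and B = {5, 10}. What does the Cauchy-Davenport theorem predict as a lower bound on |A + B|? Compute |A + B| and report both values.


Cauchy-Davenport: |A + B| ≥ min(p, |A| + |B| - 1) for A, B nonempty in Z/pZ.
|A| = 5, |B| = 2, p = 23.
CD lower bound = min(23, 5 + 2 - 1) = min(23, 6) = 6.
Compute A + B mod 23 directly:
a = 3: 3+5=8, 3+10=13
a = 7: 7+5=12, 7+10=17
a = 12: 12+5=17, 12+10=22
a = 13: 13+5=18, 13+10=0
a = 17: 17+5=22, 17+10=4
A + B = {0, 4, 8, 12, 13, 17, 18, 22}, so |A + B| = 8.
Verify: 8 ≥ 6? Yes ✓.

CD lower bound = 6, actual |A + B| = 8.


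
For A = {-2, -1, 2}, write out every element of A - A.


A - A = {a - a' : a, a' ∈ A}.
Compute a - a' for each ordered pair (a, a'):
a = -2: -2--2=0, -2--1=-1, -2-2=-4
a = -1: -1--2=1, -1--1=0, -1-2=-3
a = 2: 2--2=4, 2--1=3, 2-2=0
Collecting distinct values (and noting 0 appears from a-a):
A - A = {-4, -3, -1, 0, 1, 3, 4}
|A - A| = 7

A - A = {-4, -3, -1, 0, 1, 3, 4}


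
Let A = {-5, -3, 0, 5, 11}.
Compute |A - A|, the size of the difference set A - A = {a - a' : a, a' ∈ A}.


A - A = {a - a' : a, a' ∈ A}; |A| = 5.
Bounds: 2|A|-1 ≤ |A - A| ≤ |A|² - |A| + 1, i.e. 9 ≤ |A - A| ≤ 21.
Note: 0 ∈ A - A always (from a - a). The set is symmetric: if d ∈ A - A then -d ∈ A - A.
Enumerate nonzero differences d = a - a' with a > a' (then include -d):
Positive differences: {2, 3, 5, 6, 8, 10, 11, 14, 16}
Full difference set: {0} ∪ (positive diffs) ∪ (negative diffs).
|A - A| = 1 + 2·9 = 19 (matches direct enumeration: 19).

|A - A| = 19


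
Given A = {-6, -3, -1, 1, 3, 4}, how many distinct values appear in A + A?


A + A = {a + a' : a, a' ∈ A}; |A| = 6.
General bounds: 2|A| - 1 ≤ |A + A| ≤ |A|(|A|+1)/2, i.e. 11 ≤ |A + A| ≤ 21.
Lower bound 2|A|-1 is attained iff A is an arithmetic progression.
Enumerate sums a + a' for a ≤ a' (symmetric, so this suffices):
a = -6: -6+-6=-12, -6+-3=-9, -6+-1=-7, -6+1=-5, -6+3=-3, -6+4=-2
a = -3: -3+-3=-6, -3+-1=-4, -3+1=-2, -3+3=0, -3+4=1
a = -1: -1+-1=-2, -1+1=0, -1+3=2, -1+4=3
a = 1: 1+1=2, 1+3=4, 1+4=5
a = 3: 3+3=6, 3+4=7
a = 4: 4+4=8
Distinct sums: {-12, -9, -7, -6, -5, -4, -3, -2, 0, 1, 2, 3, 4, 5, 6, 7, 8}
|A + A| = 17

|A + A| = 17


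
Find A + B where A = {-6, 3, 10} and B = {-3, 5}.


A + B = {a + b : a ∈ A, b ∈ B}.
Enumerate all |A|·|B| = 3·2 = 6 pairs (a, b) and collect distinct sums.
a = -6: -6+-3=-9, -6+5=-1
a = 3: 3+-3=0, 3+5=8
a = 10: 10+-3=7, 10+5=15
Collecting distinct sums: A + B = {-9, -1, 0, 7, 8, 15}
|A + B| = 6

A + B = {-9, -1, 0, 7, 8, 15}


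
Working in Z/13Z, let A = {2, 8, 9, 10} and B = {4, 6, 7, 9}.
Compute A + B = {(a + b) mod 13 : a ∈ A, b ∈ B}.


Work in Z/13Z: reduce every sum a + b modulo 13.
Enumerate all 16 pairs:
a = 2: 2+4=6, 2+6=8, 2+7=9, 2+9=11
a = 8: 8+4=12, 8+6=1, 8+7=2, 8+9=4
a = 9: 9+4=0, 9+6=2, 9+7=3, 9+9=5
a = 10: 10+4=1, 10+6=3, 10+7=4, 10+9=6
Distinct residues collected: {0, 1, 2, 3, 4, 5, 6, 8, 9, 11, 12}
|A + B| = 11 (out of 13 total residues).

A + B = {0, 1, 2, 3, 4, 5, 6, 8, 9, 11, 12}


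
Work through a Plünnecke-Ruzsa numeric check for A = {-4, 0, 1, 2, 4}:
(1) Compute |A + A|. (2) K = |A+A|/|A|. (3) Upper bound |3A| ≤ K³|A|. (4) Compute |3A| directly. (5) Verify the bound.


|A| = 5.
Step 1: Compute A + A by enumerating all 25 pairs.
A + A = {-8, -4, -3, -2, 0, 1, 2, 3, 4, 5, 6, 8}, so |A + A| = 12.
Step 2: Doubling constant K = |A + A|/|A| = 12/5 = 12/5 ≈ 2.4000.
Step 3: Plünnecke-Ruzsa gives |3A| ≤ K³·|A| = (2.4000)³ · 5 ≈ 69.1200.
Step 4: Compute 3A = A + A + A directly by enumerating all triples (a,b,c) ∈ A³; |3A| = 20.
Step 5: Check 20 ≤ 69.1200? Yes ✓.

K = 12/5, Plünnecke-Ruzsa bound K³|A| ≈ 69.1200, |3A| = 20, inequality holds.


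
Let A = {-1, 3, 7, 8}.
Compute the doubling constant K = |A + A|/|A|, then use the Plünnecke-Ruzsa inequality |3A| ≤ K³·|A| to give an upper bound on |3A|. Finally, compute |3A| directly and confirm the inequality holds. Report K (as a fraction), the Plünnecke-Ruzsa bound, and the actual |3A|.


|A| = 4.
Step 1: Compute A + A by enumerating all 16 pairs.
A + A = {-2, 2, 6, 7, 10, 11, 14, 15, 16}, so |A + A| = 9.
Step 2: Doubling constant K = |A + A|/|A| = 9/4 = 9/4 ≈ 2.2500.
Step 3: Plünnecke-Ruzsa gives |3A| ≤ K³·|A| = (2.2500)³ · 4 ≈ 45.5625.
Step 4: Compute 3A = A + A + A directly by enumerating all triples (a,b,c) ∈ A³; |3A| = 16.
Step 5: Check 16 ≤ 45.5625? Yes ✓.

K = 9/4, Plünnecke-Ruzsa bound K³|A| ≈ 45.5625, |3A| = 16, inequality holds.


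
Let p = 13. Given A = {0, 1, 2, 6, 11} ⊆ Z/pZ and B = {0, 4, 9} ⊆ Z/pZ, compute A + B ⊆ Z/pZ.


Work in Z/13Z: reduce every sum a + b modulo 13.
Enumerate all 15 pairs:
a = 0: 0+0=0, 0+4=4, 0+9=9
a = 1: 1+0=1, 1+4=5, 1+9=10
a = 2: 2+0=2, 2+4=6, 2+9=11
a = 6: 6+0=6, 6+4=10, 6+9=2
a = 11: 11+0=11, 11+4=2, 11+9=7
Distinct residues collected: {0, 1, 2, 4, 5, 6, 7, 9, 10, 11}
|A + B| = 10 (out of 13 total residues).

A + B = {0, 1, 2, 4, 5, 6, 7, 9, 10, 11}


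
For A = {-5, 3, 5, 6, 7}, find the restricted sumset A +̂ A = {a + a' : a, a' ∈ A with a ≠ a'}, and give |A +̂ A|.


Restricted sumset: A +̂ A = {a + a' : a ∈ A, a' ∈ A, a ≠ a'}.
Equivalently, take A + A and drop any sum 2a that is achievable ONLY as a + a for a ∈ A (i.e. sums representable only with equal summands).
Enumerate pairs (a, a') with a < a' (symmetric, so each unordered pair gives one sum; this covers all a ≠ a'):
  -5 + 3 = -2
  -5 + 5 = 0
  -5 + 6 = 1
  -5 + 7 = 2
  3 + 5 = 8
  3 + 6 = 9
  3 + 7 = 10
  5 + 6 = 11
  5 + 7 = 12
  6 + 7 = 13
Collected distinct sums: {-2, 0, 1, 2, 8, 9, 10, 11, 12, 13}
|A +̂ A| = 10
(Reference bound: |A +̂ A| ≥ 2|A| - 3 for |A| ≥ 2, with |A| = 5 giving ≥ 7.)

|A +̂ A| = 10


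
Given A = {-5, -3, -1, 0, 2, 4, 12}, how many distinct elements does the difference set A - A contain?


A - A = {a - a' : a, a' ∈ A}; |A| = 7.
Bounds: 2|A|-1 ≤ |A - A| ≤ |A|² - |A| + 1, i.e. 13 ≤ |A - A| ≤ 43.
Note: 0 ∈ A - A always (from a - a). The set is symmetric: if d ∈ A - A then -d ∈ A - A.
Enumerate nonzero differences d = a - a' with a > a' (then include -d):
Positive differences: {1, 2, 3, 4, 5, 7, 8, 9, 10, 12, 13, 15, 17}
Full difference set: {0} ∪ (positive diffs) ∪ (negative diffs).
|A - A| = 1 + 2·13 = 27 (matches direct enumeration: 27).

|A - A| = 27


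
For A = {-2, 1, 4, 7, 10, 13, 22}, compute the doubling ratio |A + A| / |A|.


|A| = 7.
Compute A + A by enumerating all 49 pairs.
A + A = {-4, -1, 2, 5, 8, 11, 14, 17, 20, 23, 26, 29, 32, 35, 44}, so |A + A| = 15.
K = |A + A| / |A| = 15/7 (already in lowest terms) ≈ 2.1429.
Reference: AP of size 7 gives K = 13/7 ≈ 1.8571; a fully generic set of size 7 gives K ≈ 4.0000.

|A| = 7, |A + A| = 15, K = 15/7.


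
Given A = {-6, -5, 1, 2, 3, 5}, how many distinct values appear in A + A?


A + A = {a + a' : a, a' ∈ A}; |A| = 6.
General bounds: 2|A| - 1 ≤ |A + A| ≤ |A|(|A|+1)/2, i.e. 11 ≤ |A + A| ≤ 21.
Lower bound 2|A|-1 is attained iff A is an arithmetic progression.
Enumerate sums a + a' for a ≤ a' (symmetric, so this suffices):
a = -6: -6+-6=-12, -6+-5=-11, -6+1=-5, -6+2=-4, -6+3=-3, -6+5=-1
a = -5: -5+-5=-10, -5+1=-4, -5+2=-3, -5+3=-2, -5+5=0
a = 1: 1+1=2, 1+2=3, 1+3=4, 1+5=6
a = 2: 2+2=4, 2+3=5, 2+5=7
a = 3: 3+3=6, 3+5=8
a = 5: 5+5=10
Distinct sums: {-12, -11, -10, -5, -4, -3, -2, -1, 0, 2, 3, 4, 5, 6, 7, 8, 10}
|A + A| = 17

|A + A| = 17


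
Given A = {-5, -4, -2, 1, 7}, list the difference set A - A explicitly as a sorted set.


A - A = {a - a' : a, a' ∈ A}.
Compute a - a' for each ordered pair (a, a'):
a = -5: -5--5=0, -5--4=-1, -5--2=-3, -5-1=-6, -5-7=-12
a = -4: -4--5=1, -4--4=0, -4--2=-2, -4-1=-5, -4-7=-11
a = -2: -2--5=3, -2--4=2, -2--2=0, -2-1=-3, -2-7=-9
a = 1: 1--5=6, 1--4=5, 1--2=3, 1-1=0, 1-7=-6
a = 7: 7--5=12, 7--4=11, 7--2=9, 7-1=6, 7-7=0
Collecting distinct values (and noting 0 appears from a-a):
A - A = {-12, -11, -9, -6, -5, -3, -2, -1, 0, 1, 2, 3, 5, 6, 9, 11, 12}
|A - A| = 17

A - A = {-12, -11, -9, -6, -5, -3, -2, -1, 0, 1, 2, 3, 5, 6, 9, 11, 12}


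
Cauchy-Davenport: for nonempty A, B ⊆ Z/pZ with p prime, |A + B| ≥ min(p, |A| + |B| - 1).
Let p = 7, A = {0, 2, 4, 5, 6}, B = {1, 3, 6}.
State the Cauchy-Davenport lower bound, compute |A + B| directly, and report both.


Cauchy-Davenport: |A + B| ≥ min(p, |A| + |B| - 1) for A, B nonempty in Z/pZ.
|A| = 5, |B| = 3, p = 7.
CD lower bound = min(7, 5 + 3 - 1) = min(7, 7) = 7.
Compute A + B mod 7 directly:
a = 0: 0+1=1, 0+3=3, 0+6=6
a = 2: 2+1=3, 2+3=5, 2+6=1
a = 4: 4+1=5, 4+3=0, 4+6=3
a = 5: 5+1=6, 5+3=1, 5+6=4
a = 6: 6+1=0, 6+3=2, 6+6=5
A + B = {0, 1, 2, 3, 4, 5, 6}, so |A + B| = 7.
Verify: 7 ≥ 7? Yes ✓.

CD lower bound = 7, actual |A + B| = 7.


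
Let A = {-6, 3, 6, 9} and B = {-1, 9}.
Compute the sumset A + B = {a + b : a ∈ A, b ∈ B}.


A + B = {a + b : a ∈ A, b ∈ B}.
Enumerate all |A|·|B| = 4·2 = 8 pairs (a, b) and collect distinct sums.
a = -6: -6+-1=-7, -6+9=3
a = 3: 3+-1=2, 3+9=12
a = 6: 6+-1=5, 6+9=15
a = 9: 9+-1=8, 9+9=18
Collecting distinct sums: A + B = {-7, 2, 3, 5, 8, 12, 15, 18}
|A + B| = 8

A + B = {-7, 2, 3, 5, 8, 12, 15, 18}


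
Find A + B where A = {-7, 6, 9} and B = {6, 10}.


A + B = {a + b : a ∈ A, b ∈ B}.
Enumerate all |A|·|B| = 3·2 = 6 pairs (a, b) and collect distinct sums.
a = -7: -7+6=-1, -7+10=3
a = 6: 6+6=12, 6+10=16
a = 9: 9+6=15, 9+10=19
Collecting distinct sums: A + B = {-1, 3, 12, 15, 16, 19}
|A + B| = 6

A + B = {-1, 3, 12, 15, 16, 19}


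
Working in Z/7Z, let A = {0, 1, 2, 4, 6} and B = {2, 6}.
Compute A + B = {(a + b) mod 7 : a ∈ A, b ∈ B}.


Work in Z/7Z: reduce every sum a + b modulo 7.
Enumerate all 10 pairs:
a = 0: 0+2=2, 0+6=6
a = 1: 1+2=3, 1+6=0
a = 2: 2+2=4, 2+6=1
a = 4: 4+2=6, 4+6=3
a = 6: 6+2=1, 6+6=5
Distinct residues collected: {0, 1, 2, 3, 4, 5, 6}
|A + B| = 7 (out of 7 total residues).

A + B = {0, 1, 2, 3, 4, 5, 6}


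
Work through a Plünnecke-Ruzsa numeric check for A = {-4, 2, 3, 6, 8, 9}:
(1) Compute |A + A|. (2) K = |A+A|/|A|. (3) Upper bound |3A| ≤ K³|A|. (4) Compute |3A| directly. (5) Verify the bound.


|A| = 6.
Step 1: Compute A + A by enumerating all 36 pairs.
A + A = {-8, -2, -1, 2, 4, 5, 6, 8, 9, 10, 11, 12, 14, 15, 16, 17, 18}, so |A + A| = 17.
Step 2: Doubling constant K = |A + A|/|A| = 17/6 = 17/6 ≈ 2.8333.
Step 3: Plünnecke-Ruzsa gives |3A| ≤ K³·|A| = (2.8333)³ · 6 ≈ 136.4722.
Step 4: Compute 3A = A + A + A directly by enumerating all triples (a,b,c) ∈ A³; |3A| = 31.
Step 5: Check 31 ≤ 136.4722? Yes ✓.

K = 17/6, Plünnecke-Ruzsa bound K³|A| ≈ 136.4722, |3A| = 31, inequality holds.


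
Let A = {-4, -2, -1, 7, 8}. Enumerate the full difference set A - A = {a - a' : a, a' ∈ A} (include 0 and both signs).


A - A = {a - a' : a, a' ∈ A}.
Compute a - a' for each ordered pair (a, a'):
a = -4: -4--4=0, -4--2=-2, -4--1=-3, -4-7=-11, -4-8=-12
a = -2: -2--4=2, -2--2=0, -2--1=-1, -2-7=-9, -2-8=-10
a = -1: -1--4=3, -1--2=1, -1--1=0, -1-7=-8, -1-8=-9
a = 7: 7--4=11, 7--2=9, 7--1=8, 7-7=0, 7-8=-1
a = 8: 8--4=12, 8--2=10, 8--1=9, 8-7=1, 8-8=0
Collecting distinct values (and noting 0 appears from a-a):
A - A = {-12, -11, -10, -9, -8, -3, -2, -1, 0, 1, 2, 3, 8, 9, 10, 11, 12}
|A - A| = 17

A - A = {-12, -11, -10, -9, -8, -3, -2, -1, 0, 1, 2, 3, 8, 9, 10, 11, 12}


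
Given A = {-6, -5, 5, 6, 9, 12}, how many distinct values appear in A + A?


A + A = {a + a' : a, a' ∈ A}; |A| = 6.
General bounds: 2|A| - 1 ≤ |A + A| ≤ |A|(|A|+1)/2, i.e. 11 ≤ |A + A| ≤ 21.
Lower bound 2|A|-1 is attained iff A is an arithmetic progression.
Enumerate sums a + a' for a ≤ a' (symmetric, so this suffices):
a = -6: -6+-6=-12, -6+-5=-11, -6+5=-1, -6+6=0, -6+9=3, -6+12=6
a = -5: -5+-5=-10, -5+5=0, -5+6=1, -5+9=4, -5+12=7
a = 5: 5+5=10, 5+6=11, 5+9=14, 5+12=17
a = 6: 6+6=12, 6+9=15, 6+12=18
a = 9: 9+9=18, 9+12=21
a = 12: 12+12=24
Distinct sums: {-12, -11, -10, -1, 0, 1, 3, 4, 6, 7, 10, 11, 12, 14, 15, 17, 18, 21, 24}
|A + A| = 19

|A + A| = 19


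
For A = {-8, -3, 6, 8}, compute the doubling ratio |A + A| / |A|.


|A| = 4.
Compute A + A by enumerating all 16 pairs.
A + A = {-16, -11, -6, -2, 0, 3, 5, 12, 14, 16}, so |A + A| = 10.
K = |A + A| / |A| = 10/4 = 5/2 ≈ 2.5000.
Reference: AP of size 4 gives K = 7/4 ≈ 1.7500; a fully generic set of size 4 gives K ≈ 2.5000.

|A| = 4, |A + A| = 10, K = 10/4 = 5/2.


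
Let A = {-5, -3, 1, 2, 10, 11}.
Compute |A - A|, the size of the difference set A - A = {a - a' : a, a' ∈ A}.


A - A = {a - a' : a, a' ∈ A}; |A| = 6.
Bounds: 2|A|-1 ≤ |A - A| ≤ |A|² - |A| + 1, i.e. 11 ≤ |A - A| ≤ 31.
Note: 0 ∈ A - A always (from a - a). The set is symmetric: if d ∈ A - A then -d ∈ A - A.
Enumerate nonzero differences d = a - a' with a > a' (then include -d):
Positive differences: {1, 2, 4, 5, 6, 7, 8, 9, 10, 13, 14, 15, 16}
Full difference set: {0} ∪ (positive diffs) ∪ (negative diffs).
|A - A| = 1 + 2·13 = 27 (matches direct enumeration: 27).

|A - A| = 27


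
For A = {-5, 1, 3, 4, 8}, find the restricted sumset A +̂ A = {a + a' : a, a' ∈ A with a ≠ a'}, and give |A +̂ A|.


Restricted sumset: A +̂ A = {a + a' : a ∈ A, a' ∈ A, a ≠ a'}.
Equivalently, take A + A and drop any sum 2a that is achievable ONLY as a + a for a ∈ A (i.e. sums representable only with equal summands).
Enumerate pairs (a, a') with a < a' (symmetric, so each unordered pair gives one sum; this covers all a ≠ a'):
  -5 + 1 = -4
  -5 + 3 = -2
  -5 + 4 = -1
  -5 + 8 = 3
  1 + 3 = 4
  1 + 4 = 5
  1 + 8 = 9
  3 + 4 = 7
  3 + 8 = 11
  4 + 8 = 12
Collected distinct sums: {-4, -2, -1, 3, 4, 5, 7, 9, 11, 12}
|A +̂ A| = 10
(Reference bound: |A +̂ A| ≥ 2|A| - 3 for |A| ≥ 2, with |A| = 5 giving ≥ 7.)

|A +̂ A| = 10


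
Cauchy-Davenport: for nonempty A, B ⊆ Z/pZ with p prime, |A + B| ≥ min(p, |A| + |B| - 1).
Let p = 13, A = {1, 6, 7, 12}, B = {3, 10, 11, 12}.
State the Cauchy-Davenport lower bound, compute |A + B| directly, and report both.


Cauchy-Davenport: |A + B| ≥ min(p, |A| + |B| - 1) for A, B nonempty in Z/pZ.
|A| = 4, |B| = 4, p = 13.
CD lower bound = min(13, 4 + 4 - 1) = min(13, 7) = 7.
Compute A + B mod 13 directly:
a = 1: 1+3=4, 1+10=11, 1+11=12, 1+12=0
a = 6: 6+3=9, 6+10=3, 6+11=4, 6+12=5
a = 7: 7+3=10, 7+10=4, 7+11=5, 7+12=6
a = 12: 12+3=2, 12+10=9, 12+11=10, 12+12=11
A + B = {0, 2, 3, 4, 5, 6, 9, 10, 11, 12}, so |A + B| = 10.
Verify: 10 ≥ 7? Yes ✓.

CD lower bound = 7, actual |A + B| = 10.


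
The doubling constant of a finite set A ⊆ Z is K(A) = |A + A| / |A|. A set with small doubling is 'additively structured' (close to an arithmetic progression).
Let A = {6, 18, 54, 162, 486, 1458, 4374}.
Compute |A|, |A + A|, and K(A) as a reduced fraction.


|A| = 7.
Compute A + A by enumerating all 49 pairs.
A + A = {12, 24, 36, 60, 72, 108, 168, 180, 216, 324, 492, 504, 540, 648, 972, 1464, 1476, 1512, 1620, 1944, 2916, 4380, 4392, 4428, 4536, 4860, 5832, 8748}, so |A + A| = 28.
K = |A + A| / |A| = 28/7 = 4/1 ≈ 4.0000.
Reference: AP of size 7 gives K = 13/7 ≈ 1.8571; a fully generic set of size 7 gives K ≈ 4.0000.

|A| = 7, |A + A| = 28, K = 28/7 = 4/1.


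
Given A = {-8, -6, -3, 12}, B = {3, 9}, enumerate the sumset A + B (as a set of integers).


A + B = {a + b : a ∈ A, b ∈ B}.
Enumerate all |A|·|B| = 4·2 = 8 pairs (a, b) and collect distinct sums.
a = -8: -8+3=-5, -8+9=1
a = -6: -6+3=-3, -6+9=3
a = -3: -3+3=0, -3+9=6
a = 12: 12+3=15, 12+9=21
Collecting distinct sums: A + B = {-5, -3, 0, 1, 3, 6, 15, 21}
|A + B| = 8

A + B = {-5, -3, 0, 1, 3, 6, 15, 21}


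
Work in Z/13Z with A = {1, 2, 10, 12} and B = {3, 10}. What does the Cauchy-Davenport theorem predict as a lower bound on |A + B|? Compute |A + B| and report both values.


Cauchy-Davenport: |A + B| ≥ min(p, |A| + |B| - 1) for A, B nonempty in Z/pZ.
|A| = 4, |B| = 2, p = 13.
CD lower bound = min(13, 4 + 2 - 1) = min(13, 5) = 5.
Compute A + B mod 13 directly:
a = 1: 1+3=4, 1+10=11
a = 2: 2+3=5, 2+10=12
a = 10: 10+3=0, 10+10=7
a = 12: 12+3=2, 12+10=9
A + B = {0, 2, 4, 5, 7, 9, 11, 12}, so |A + B| = 8.
Verify: 8 ≥ 5? Yes ✓.

CD lower bound = 5, actual |A + B| = 8.


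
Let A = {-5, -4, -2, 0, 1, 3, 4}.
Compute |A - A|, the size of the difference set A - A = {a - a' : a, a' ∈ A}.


A - A = {a - a' : a, a' ∈ A}; |A| = 7.
Bounds: 2|A|-1 ≤ |A - A| ≤ |A|² - |A| + 1, i.e. 13 ≤ |A - A| ≤ 43.
Note: 0 ∈ A - A always (from a - a). The set is symmetric: if d ∈ A - A then -d ∈ A - A.
Enumerate nonzero differences d = a - a' with a > a' (then include -d):
Positive differences: {1, 2, 3, 4, 5, 6, 7, 8, 9}
Full difference set: {0} ∪ (positive diffs) ∪ (negative diffs).
|A - A| = 1 + 2·9 = 19 (matches direct enumeration: 19).

|A - A| = 19


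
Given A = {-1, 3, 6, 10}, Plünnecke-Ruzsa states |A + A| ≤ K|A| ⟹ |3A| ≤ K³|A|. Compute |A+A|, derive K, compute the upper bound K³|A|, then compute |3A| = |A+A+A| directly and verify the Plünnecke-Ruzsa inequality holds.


|A| = 4.
Step 1: Compute A + A by enumerating all 16 pairs.
A + A = {-2, 2, 5, 6, 9, 12, 13, 16, 20}, so |A + A| = 9.
Step 2: Doubling constant K = |A + A|/|A| = 9/4 = 9/4 ≈ 2.2500.
Step 3: Plünnecke-Ruzsa gives |3A| ≤ K³·|A| = (2.2500)³ · 4 ≈ 45.5625.
Step 4: Compute 3A = A + A + A directly by enumerating all triples (a,b,c) ∈ A³; |3A| = 16.
Step 5: Check 16 ≤ 45.5625? Yes ✓.

K = 9/4, Plünnecke-Ruzsa bound K³|A| ≈ 45.5625, |3A| = 16, inequality holds.


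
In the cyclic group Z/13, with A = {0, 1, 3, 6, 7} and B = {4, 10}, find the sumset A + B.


Work in Z/13Z: reduce every sum a + b modulo 13.
Enumerate all 10 pairs:
a = 0: 0+4=4, 0+10=10
a = 1: 1+4=5, 1+10=11
a = 3: 3+4=7, 3+10=0
a = 6: 6+4=10, 6+10=3
a = 7: 7+4=11, 7+10=4
Distinct residues collected: {0, 3, 4, 5, 7, 10, 11}
|A + B| = 7 (out of 13 total residues).

A + B = {0, 3, 4, 5, 7, 10, 11}


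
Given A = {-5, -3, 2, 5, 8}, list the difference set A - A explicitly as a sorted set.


A - A = {a - a' : a, a' ∈ A}.
Compute a - a' for each ordered pair (a, a'):
a = -5: -5--5=0, -5--3=-2, -5-2=-7, -5-5=-10, -5-8=-13
a = -3: -3--5=2, -3--3=0, -3-2=-5, -3-5=-8, -3-8=-11
a = 2: 2--5=7, 2--3=5, 2-2=0, 2-5=-3, 2-8=-6
a = 5: 5--5=10, 5--3=8, 5-2=3, 5-5=0, 5-8=-3
a = 8: 8--5=13, 8--3=11, 8-2=6, 8-5=3, 8-8=0
Collecting distinct values (and noting 0 appears from a-a):
A - A = {-13, -11, -10, -8, -7, -6, -5, -3, -2, 0, 2, 3, 5, 6, 7, 8, 10, 11, 13}
|A - A| = 19

A - A = {-13, -11, -10, -8, -7, -6, -5, -3, -2, 0, 2, 3, 5, 6, 7, 8, 10, 11, 13}


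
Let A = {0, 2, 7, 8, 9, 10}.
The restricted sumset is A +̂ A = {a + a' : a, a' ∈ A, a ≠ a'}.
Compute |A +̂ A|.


Restricted sumset: A +̂ A = {a + a' : a ∈ A, a' ∈ A, a ≠ a'}.
Equivalently, take A + A and drop any sum 2a that is achievable ONLY as a + a for a ∈ A (i.e. sums representable only with equal summands).
Enumerate pairs (a, a') with a < a' (symmetric, so each unordered pair gives one sum; this covers all a ≠ a'):
  0 + 2 = 2
  0 + 7 = 7
  0 + 8 = 8
  0 + 9 = 9
  0 + 10 = 10
  2 + 7 = 9
  2 + 8 = 10
  2 + 9 = 11
  2 + 10 = 12
  7 + 8 = 15
  7 + 9 = 16
  7 + 10 = 17
  8 + 9 = 17
  8 + 10 = 18
  9 + 10 = 19
Collected distinct sums: {2, 7, 8, 9, 10, 11, 12, 15, 16, 17, 18, 19}
|A +̂ A| = 12
(Reference bound: |A +̂ A| ≥ 2|A| - 3 for |A| ≥ 2, with |A| = 6 giving ≥ 9.)

|A +̂ A| = 12


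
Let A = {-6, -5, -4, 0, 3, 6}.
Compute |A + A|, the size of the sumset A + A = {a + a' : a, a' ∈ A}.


A + A = {a + a' : a, a' ∈ A}; |A| = 6.
General bounds: 2|A| - 1 ≤ |A + A| ≤ |A|(|A|+1)/2, i.e. 11 ≤ |A + A| ≤ 21.
Lower bound 2|A|-1 is attained iff A is an arithmetic progression.
Enumerate sums a + a' for a ≤ a' (symmetric, so this suffices):
a = -6: -6+-6=-12, -6+-5=-11, -6+-4=-10, -6+0=-6, -6+3=-3, -6+6=0
a = -5: -5+-5=-10, -5+-4=-9, -5+0=-5, -5+3=-2, -5+6=1
a = -4: -4+-4=-8, -4+0=-4, -4+3=-1, -4+6=2
a = 0: 0+0=0, 0+3=3, 0+6=6
a = 3: 3+3=6, 3+6=9
a = 6: 6+6=12
Distinct sums: {-12, -11, -10, -9, -8, -6, -5, -4, -3, -2, -1, 0, 1, 2, 3, 6, 9, 12}
|A + A| = 18

|A + A| = 18


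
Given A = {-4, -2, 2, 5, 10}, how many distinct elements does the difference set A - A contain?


A - A = {a - a' : a, a' ∈ A}; |A| = 5.
Bounds: 2|A|-1 ≤ |A - A| ≤ |A|² - |A| + 1, i.e. 9 ≤ |A - A| ≤ 21.
Note: 0 ∈ A - A always (from a - a). The set is symmetric: if d ∈ A - A then -d ∈ A - A.
Enumerate nonzero differences d = a - a' with a > a' (then include -d):
Positive differences: {2, 3, 4, 5, 6, 7, 8, 9, 12, 14}
Full difference set: {0} ∪ (positive diffs) ∪ (negative diffs).
|A - A| = 1 + 2·10 = 21 (matches direct enumeration: 21).

|A - A| = 21


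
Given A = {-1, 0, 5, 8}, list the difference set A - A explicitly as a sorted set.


A - A = {a - a' : a, a' ∈ A}.
Compute a - a' for each ordered pair (a, a'):
a = -1: -1--1=0, -1-0=-1, -1-5=-6, -1-8=-9
a = 0: 0--1=1, 0-0=0, 0-5=-5, 0-8=-8
a = 5: 5--1=6, 5-0=5, 5-5=0, 5-8=-3
a = 8: 8--1=9, 8-0=8, 8-5=3, 8-8=0
Collecting distinct values (and noting 0 appears from a-a):
A - A = {-9, -8, -6, -5, -3, -1, 0, 1, 3, 5, 6, 8, 9}
|A - A| = 13

A - A = {-9, -8, -6, -5, -3, -1, 0, 1, 3, 5, 6, 8, 9}


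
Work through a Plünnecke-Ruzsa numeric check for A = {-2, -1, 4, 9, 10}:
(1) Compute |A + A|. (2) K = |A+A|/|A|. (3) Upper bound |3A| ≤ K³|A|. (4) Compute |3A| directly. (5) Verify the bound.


|A| = 5.
Step 1: Compute A + A by enumerating all 25 pairs.
A + A = {-4, -3, -2, 2, 3, 7, 8, 9, 13, 14, 18, 19, 20}, so |A + A| = 13.
Step 2: Doubling constant K = |A + A|/|A| = 13/5 = 13/5 ≈ 2.6000.
Step 3: Plünnecke-Ruzsa gives |3A| ≤ K³·|A| = (2.6000)³ · 5 ≈ 87.8800.
Step 4: Compute 3A = A + A + A directly by enumerating all triples (a,b,c) ∈ A³; |3A| = 25.
Step 5: Check 25 ≤ 87.8800? Yes ✓.

K = 13/5, Plünnecke-Ruzsa bound K³|A| ≈ 87.8800, |3A| = 25, inequality holds.


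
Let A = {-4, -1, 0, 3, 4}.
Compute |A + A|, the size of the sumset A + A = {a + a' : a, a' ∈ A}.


A + A = {a + a' : a, a' ∈ A}; |A| = 5.
General bounds: 2|A| - 1 ≤ |A + A| ≤ |A|(|A|+1)/2, i.e. 9 ≤ |A + A| ≤ 15.
Lower bound 2|A|-1 is attained iff A is an arithmetic progression.
Enumerate sums a + a' for a ≤ a' (symmetric, so this suffices):
a = -4: -4+-4=-8, -4+-1=-5, -4+0=-4, -4+3=-1, -4+4=0
a = -1: -1+-1=-2, -1+0=-1, -1+3=2, -1+4=3
a = 0: 0+0=0, 0+3=3, 0+4=4
a = 3: 3+3=6, 3+4=7
a = 4: 4+4=8
Distinct sums: {-8, -5, -4, -2, -1, 0, 2, 3, 4, 6, 7, 8}
|A + A| = 12

|A + A| = 12


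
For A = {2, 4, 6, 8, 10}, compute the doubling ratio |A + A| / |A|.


|A| = 5.
Compute A + A by enumerating all 25 pairs.
A + A = {4, 6, 8, 10, 12, 14, 16, 18, 20}, so |A + A| = 9.
K = |A + A| / |A| = 9/5 (already in lowest terms) ≈ 1.8000.
Reference: AP of size 5 gives K = 9/5 ≈ 1.8000; a fully generic set of size 5 gives K ≈ 3.0000.

|A| = 5, |A + A| = 9, K = 9/5.


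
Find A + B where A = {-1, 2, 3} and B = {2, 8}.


A + B = {a + b : a ∈ A, b ∈ B}.
Enumerate all |A|·|B| = 3·2 = 6 pairs (a, b) and collect distinct sums.
a = -1: -1+2=1, -1+8=7
a = 2: 2+2=4, 2+8=10
a = 3: 3+2=5, 3+8=11
Collecting distinct sums: A + B = {1, 4, 5, 7, 10, 11}
|A + B| = 6

A + B = {1, 4, 5, 7, 10, 11}


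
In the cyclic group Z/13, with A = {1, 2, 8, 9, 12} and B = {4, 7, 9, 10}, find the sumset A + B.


Work in Z/13Z: reduce every sum a + b modulo 13.
Enumerate all 20 pairs:
a = 1: 1+4=5, 1+7=8, 1+9=10, 1+10=11
a = 2: 2+4=6, 2+7=9, 2+9=11, 2+10=12
a = 8: 8+4=12, 8+7=2, 8+9=4, 8+10=5
a = 9: 9+4=0, 9+7=3, 9+9=5, 9+10=6
a = 12: 12+4=3, 12+7=6, 12+9=8, 12+10=9
Distinct residues collected: {0, 2, 3, 4, 5, 6, 8, 9, 10, 11, 12}
|A + B| = 11 (out of 13 total residues).

A + B = {0, 2, 3, 4, 5, 6, 8, 9, 10, 11, 12}


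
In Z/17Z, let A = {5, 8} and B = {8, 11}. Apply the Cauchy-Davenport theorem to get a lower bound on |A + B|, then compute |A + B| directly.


Cauchy-Davenport: |A + B| ≥ min(p, |A| + |B| - 1) for A, B nonempty in Z/pZ.
|A| = 2, |B| = 2, p = 17.
CD lower bound = min(17, 2 + 2 - 1) = min(17, 3) = 3.
Compute A + B mod 17 directly:
a = 5: 5+8=13, 5+11=16
a = 8: 8+8=16, 8+11=2
A + B = {2, 13, 16}, so |A + B| = 3.
Verify: 3 ≥ 3? Yes ✓.

CD lower bound = 3, actual |A + B| = 3.


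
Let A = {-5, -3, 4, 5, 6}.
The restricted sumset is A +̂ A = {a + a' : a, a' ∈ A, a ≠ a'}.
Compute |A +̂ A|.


Restricted sumset: A +̂ A = {a + a' : a ∈ A, a' ∈ A, a ≠ a'}.
Equivalently, take A + A and drop any sum 2a that is achievable ONLY as a + a for a ∈ A (i.e. sums representable only with equal summands).
Enumerate pairs (a, a') with a < a' (symmetric, so each unordered pair gives one sum; this covers all a ≠ a'):
  -5 + -3 = -8
  -5 + 4 = -1
  -5 + 5 = 0
  -5 + 6 = 1
  -3 + 4 = 1
  -3 + 5 = 2
  -3 + 6 = 3
  4 + 5 = 9
  4 + 6 = 10
  5 + 6 = 11
Collected distinct sums: {-8, -1, 0, 1, 2, 3, 9, 10, 11}
|A +̂ A| = 9
(Reference bound: |A +̂ A| ≥ 2|A| - 3 for |A| ≥ 2, with |A| = 5 giving ≥ 7.)

|A +̂ A| = 9


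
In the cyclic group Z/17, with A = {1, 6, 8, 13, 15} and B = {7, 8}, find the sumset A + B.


Work in Z/17Z: reduce every sum a + b modulo 17.
Enumerate all 10 pairs:
a = 1: 1+7=8, 1+8=9
a = 6: 6+7=13, 6+8=14
a = 8: 8+7=15, 8+8=16
a = 13: 13+7=3, 13+8=4
a = 15: 15+7=5, 15+8=6
Distinct residues collected: {3, 4, 5, 6, 8, 9, 13, 14, 15, 16}
|A + B| = 10 (out of 17 total residues).

A + B = {3, 4, 5, 6, 8, 9, 13, 14, 15, 16}


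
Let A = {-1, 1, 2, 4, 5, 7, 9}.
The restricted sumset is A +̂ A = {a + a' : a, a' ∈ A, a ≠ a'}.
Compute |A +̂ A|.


Restricted sumset: A +̂ A = {a + a' : a ∈ A, a' ∈ A, a ≠ a'}.
Equivalently, take A + A and drop any sum 2a that is achievable ONLY as a + a for a ∈ A (i.e. sums representable only with equal summands).
Enumerate pairs (a, a') with a < a' (symmetric, so each unordered pair gives one sum; this covers all a ≠ a'):
  -1 + 1 = 0
  -1 + 2 = 1
  -1 + 4 = 3
  -1 + 5 = 4
  -1 + 7 = 6
  -1 + 9 = 8
  1 + 2 = 3
  1 + 4 = 5
  1 + 5 = 6
  1 + 7 = 8
  1 + 9 = 10
  2 + 4 = 6
  2 + 5 = 7
  2 + 7 = 9
  2 + 9 = 11
  4 + 5 = 9
  4 + 7 = 11
  4 + 9 = 13
  5 + 7 = 12
  5 + 9 = 14
  7 + 9 = 16
Collected distinct sums: {0, 1, 3, 4, 5, 6, 7, 8, 9, 10, 11, 12, 13, 14, 16}
|A +̂ A| = 15
(Reference bound: |A +̂ A| ≥ 2|A| - 3 for |A| ≥ 2, with |A| = 7 giving ≥ 11.)

|A +̂ A| = 15


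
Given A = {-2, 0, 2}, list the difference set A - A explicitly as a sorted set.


A - A = {a - a' : a, a' ∈ A}.
Compute a - a' for each ordered pair (a, a'):
a = -2: -2--2=0, -2-0=-2, -2-2=-4
a = 0: 0--2=2, 0-0=0, 0-2=-2
a = 2: 2--2=4, 2-0=2, 2-2=0
Collecting distinct values (and noting 0 appears from a-a):
A - A = {-4, -2, 0, 2, 4}
|A - A| = 5

A - A = {-4, -2, 0, 2, 4}


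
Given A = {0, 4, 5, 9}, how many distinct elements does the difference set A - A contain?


A - A = {a - a' : a, a' ∈ A}; |A| = 4.
Bounds: 2|A|-1 ≤ |A - A| ≤ |A|² - |A| + 1, i.e. 7 ≤ |A - A| ≤ 13.
Note: 0 ∈ A - A always (from a - a). The set is symmetric: if d ∈ A - A then -d ∈ A - A.
Enumerate nonzero differences d = a - a' with a > a' (then include -d):
Positive differences: {1, 4, 5, 9}
Full difference set: {0} ∪ (positive diffs) ∪ (negative diffs).
|A - A| = 1 + 2·4 = 9 (matches direct enumeration: 9).

|A - A| = 9


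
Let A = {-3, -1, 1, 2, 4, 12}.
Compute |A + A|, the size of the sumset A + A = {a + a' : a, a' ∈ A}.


A + A = {a + a' : a, a' ∈ A}; |A| = 6.
General bounds: 2|A| - 1 ≤ |A + A| ≤ |A|(|A|+1)/2, i.e. 11 ≤ |A + A| ≤ 21.
Lower bound 2|A|-1 is attained iff A is an arithmetic progression.
Enumerate sums a + a' for a ≤ a' (symmetric, so this suffices):
a = -3: -3+-3=-6, -3+-1=-4, -3+1=-2, -3+2=-1, -3+4=1, -3+12=9
a = -1: -1+-1=-2, -1+1=0, -1+2=1, -1+4=3, -1+12=11
a = 1: 1+1=2, 1+2=3, 1+4=5, 1+12=13
a = 2: 2+2=4, 2+4=6, 2+12=14
a = 4: 4+4=8, 4+12=16
a = 12: 12+12=24
Distinct sums: {-6, -4, -2, -1, 0, 1, 2, 3, 4, 5, 6, 8, 9, 11, 13, 14, 16, 24}
|A + A| = 18

|A + A| = 18


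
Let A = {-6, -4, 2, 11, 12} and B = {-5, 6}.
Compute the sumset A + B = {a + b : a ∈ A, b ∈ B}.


A + B = {a + b : a ∈ A, b ∈ B}.
Enumerate all |A|·|B| = 5·2 = 10 pairs (a, b) and collect distinct sums.
a = -6: -6+-5=-11, -6+6=0
a = -4: -4+-5=-9, -4+6=2
a = 2: 2+-5=-3, 2+6=8
a = 11: 11+-5=6, 11+6=17
a = 12: 12+-5=7, 12+6=18
Collecting distinct sums: A + B = {-11, -9, -3, 0, 2, 6, 7, 8, 17, 18}
|A + B| = 10

A + B = {-11, -9, -3, 0, 2, 6, 7, 8, 17, 18}


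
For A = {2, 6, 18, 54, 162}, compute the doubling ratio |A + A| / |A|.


|A| = 5.
Compute A + A by enumerating all 25 pairs.
A + A = {4, 8, 12, 20, 24, 36, 56, 60, 72, 108, 164, 168, 180, 216, 324}, so |A + A| = 15.
K = |A + A| / |A| = 15/5 = 3/1 ≈ 3.0000.
Reference: AP of size 5 gives K = 9/5 ≈ 1.8000; a fully generic set of size 5 gives K ≈ 3.0000.

|A| = 5, |A + A| = 15, K = 15/5 = 3/1.


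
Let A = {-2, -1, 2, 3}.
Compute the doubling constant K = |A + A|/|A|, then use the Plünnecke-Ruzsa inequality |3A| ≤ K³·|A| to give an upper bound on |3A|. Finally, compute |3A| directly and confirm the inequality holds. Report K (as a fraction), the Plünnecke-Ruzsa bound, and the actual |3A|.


|A| = 4.
Step 1: Compute A + A by enumerating all 16 pairs.
A + A = {-4, -3, -2, 0, 1, 2, 4, 5, 6}, so |A + A| = 9.
Step 2: Doubling constant K = |A + A|/|A| = 9/4 = 9/4 ≈ 2.2500.
Step 3: Plünnecke-Ruzsa gives |3A| ≤ K³·|A| = (2.2500)³ · 4 ≈ 45.5625.
Step 4: Compute 3A = A + A + A directly by enumerating all triples (a,b,c) ∈ A³; |3A| = 16.
Step 5: Check 16 ≤ 45.5625? Yes ✓.

K = 9/4, Plünnecke-Ruzsa bound K³|A| ≈ 45.5625, |3A| = 16, inequality holds.


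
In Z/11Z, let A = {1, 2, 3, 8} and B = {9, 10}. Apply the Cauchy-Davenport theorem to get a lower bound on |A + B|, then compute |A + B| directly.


Cauchy-Davenport: |A + B| ≥ min(p, |A| + |B| - 1) for A, B nonempty in Z/pZ.
|A| = 4, |B| = 2, p = 11.
CD lower bound = min(11, 4 + 2 - 1) = min(11, 5) = 5.
Compute A + B mod 11 directly:
a = 1: 1+9=10, 1+10=0
a = 2: 2+9=0, 2+10=1
a = 3: 3+9=1, 3+10=2
a = 8: 8+9=6, 8+10=7
A + B = {0, 1, 2, 6, 7, 10}, so |A + B| = 6.
Verify: 6 ≥ 5? Yes ✓.

CD lower bound = 5, actual |A + B| = 6.


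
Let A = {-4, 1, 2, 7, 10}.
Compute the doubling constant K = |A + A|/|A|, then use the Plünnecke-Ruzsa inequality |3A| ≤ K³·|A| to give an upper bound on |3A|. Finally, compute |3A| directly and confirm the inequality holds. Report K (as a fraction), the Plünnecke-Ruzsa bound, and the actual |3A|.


|A| = 5.
Step 1: Compute A + A by enumerating all 25 pairs.
A + A = {-8, -3, -2, 2, 3, 4, 6, 8, 9, 11, 12, 14, 17, 20}, so |A + A| = 14.
Step 2: Doubling constant K = |A + A|/|A| = 14/5 = 14/5 ≈ 2.8000.
Step 3: Plünnecke-Ruzsa gives |3A| ≤ K³·|A| = (2.8000)³ · 5 ≈ 109.7600.
Step 4: Compute 3A = A + A + A directly by enumerating all triples (a,b,c) ∈ A³; |3A| = 28.
Step 5: Check 28 ≤ 109.7600? Yes ✓.

K = 14/5, Plünnecke-Ruzsa bound K³|A| ≈ 109.7600, |3A| = 28, inequality holds.


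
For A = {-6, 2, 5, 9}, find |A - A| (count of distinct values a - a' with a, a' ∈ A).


A - A = {a - a' : a, a' ∈ A}; |A| = 4.
Bounds: 2|A|-1 ≤ |A - A| ≤ |A|² - |A| + 1, i.e. 7 ≤ |A - A| ≤ 13.
Note: 0 ∈ A - A always (from a - a). The set is symmetric: if d ∈ A - A then -d ∈ A - A.
Enumerate nonzero differences d = a - a' with a > a' (then include -d):
Positive differences: {3, 4, 7, 8, 11, 15}
Full difference set: {0} ∪ (positive diffs) ∪ (negative diffs).
|A - A| = 1 + 2·6 = 13 (matches direct enumeration: 13).

|A - A| = 13


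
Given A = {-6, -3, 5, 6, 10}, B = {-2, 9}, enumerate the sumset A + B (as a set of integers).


A + B = {a + b : a ∈ A, b ∈ B}.
Enumerate all |A|·|B| = 5·2 = 10 pairs (a, b) and collect distinct sums.
a = -6: -6+-2=-8, -6+9=3
a = -3: -3+-2=-5, -3+9=6
a = 5: 5+-2=3, 5+9=14
a = 6: 6+-2=4, 6+9=15
a = 10: 10+-2=8, 10+9=19
Collecting distinct sums: A + B = {-8, -5, 3, 4, 6, 8, 14, 15, 19}
|A + B| = 9

A + B = {-8, -5, 3, 4, 6, 8, 14, 15, 19}


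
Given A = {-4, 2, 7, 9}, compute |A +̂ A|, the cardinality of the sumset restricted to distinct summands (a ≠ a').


Restricted sumset: A +̂ A = {a + a' : a ∈ A, a' ∈ A, a ≠ a'}.
Equivalently, take A + A and drop any sum 2a that is achievable ONLY as a + a for a ∈ A (i.e. sums representable only with equal summands).
Enumerate pairs (a, a') with a < a' (symmetric, so each unordered pair gives one sum; this covers all a ≠ a'):
  -4 + 2 = -2
  -4 + 7 = 3
  -4 + 9 = 5
  2 + 7 = 9
  2 + 9 = 11
  7 + 9 = 16
Collected distinct sums: {-2, 3, 5, 9, 11, 16}
|A +̂ A| = 6
(Reference bound: |A +̂ A| ≥ 2|A| - 3 for |A| ≥ 2, with |A| = 4 giving ≥ 5.)

|A +̂ A| = 6


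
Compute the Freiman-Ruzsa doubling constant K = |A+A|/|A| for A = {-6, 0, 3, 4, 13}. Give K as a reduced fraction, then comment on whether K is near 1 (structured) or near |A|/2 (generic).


|A| = 5.
Compute A + A by enumerating all 25 pairs.
A + A = {-12, -6, -3, -2, 0, 3, 4, 6, 7, 8, 13, 16, 17, 26}, so |A + A| = 14.
K = |A + A| / |A| = 14/5 (already in lowest terms) ≈ 2.8000.
Reference: AP of size 5 gives K = 9/5 ≈ 1.8000; a fully generic set of size 5 gives K ≈ 3.0000.

|A| = 5, |A + A| = 14, K = 14/5.


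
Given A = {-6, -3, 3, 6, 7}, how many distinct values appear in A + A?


A + A = {a + a' : a, a' ∈ A}; |A| = 5.
General bounds: 2|A| - 1 ≤ |A + A| ≤ |A|(|A|+1)/2, i.e. 9 ≤ |A + A| ≤ 15.
Lower bound 2|A|-1 is attained iff A is an arithmetic progression.
Enumerate sums a + a' for a ≤ a' (symmetric, so this suffices):
a = -6: -6+-6=-12, -6+-3=-9, -6+3=-3, -6+6=0, -6+7=1
a = -3: -3+-3=-6, -3+3=0, -3+6=3, -3+7=4
a = 3: 3+3=6, 3+6=9, 3+7=10
a = 6: 6+6=12, 6+7=13
a = 7: 7+7=14
Distinct sums: {-12, -9, -6, -3, 0, 1, 3, 4, 6, 9, 10, 12, 13, 14}
|A + A| = 14

|A + A| = 14


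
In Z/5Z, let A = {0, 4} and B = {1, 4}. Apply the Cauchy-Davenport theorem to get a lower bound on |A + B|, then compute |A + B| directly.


Cauchy-Davenport: |A + B| ≥ min(p, |A| + |B| - 1) for A, B nonempty in Z/pZ.
|A| = 2, |B| = 2, p = 5.
CD lower bound = min(5, 2 + 2 - 1) = min(5, 3) = 3.
Compute A + B mod 5 directly:
a = 0: 0+1=1, 0+4=4
a = 4: 4+1=0, 4+4=3
A + B = {0, 1, 3, 4}, so |A + B| = 4.
Verify: 4 ≥ 3? Yes ✓.

CD lower bound = 3, actual |A + B| = 4.


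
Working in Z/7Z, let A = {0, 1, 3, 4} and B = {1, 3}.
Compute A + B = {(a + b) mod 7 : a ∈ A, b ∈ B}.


Work in Z/7Z: reduce every sum a + b modulo 7.
Enumerate all 8 pairs:
a = 0: 0+1=1, 0+3=3
a = 1: 1+1=2, 1+3=4
a = 3: 3+1=4, 3+3=6
a = 4: 4+1=5, 4+3=0
Distinct residues collected: {0, 1, 2, 3, 4, 5, 6}
|A + B| = 7 (out of 7 total residues).

A + B = {0, 1, 2, 3, 4, 5, 6}


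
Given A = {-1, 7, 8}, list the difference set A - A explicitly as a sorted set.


A - A = {a - a' : a, a' ∈ A}.
Compute a - a' for each ordered pair (a, a'):
a = -1: -1--1=0, -1-7=-8, -1-8=-9
a = 7: 7--1=8, 7-7=0, 7-8=-1
a = 8: 8--1=9, 8-7=1, 8-8=0
Collecting distinct values (and noting 0 appears from a-a):
A - A = {-9, -8, -1, 0, 1, 8, 9}
|A - A| = 7

A - A = {-9, -8, -1, 0, 1, 8, 9}


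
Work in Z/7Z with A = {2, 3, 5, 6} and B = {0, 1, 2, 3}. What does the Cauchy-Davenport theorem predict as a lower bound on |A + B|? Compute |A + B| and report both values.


Cauchy-Davenport: |A + B| ≥ min(p, |A| + |B| - 1) for A, B nonempty in Z/pZ.
|A| = 4, |B| = 4, p = 7.
CD lower bound = min(7, 4 + 4 - 1) = min(7, 7) = 7.
Compute A + B mod 7 directly:
a = 2: 2+0=2, 2+1=3, 2+2=4, 2+3=5
a = 3: 3+0=3, 3+1=4, 3+2=5, 3+3=6
a = 5: 5+0=5, 5+1=6, 5+2=0, 5+3=1
a = 6: 6+0=6, 6+1=0, 6+2=1, 6+3=2
A + B = {0, 1, 2, 3, 4, 5, 6}, so |A + B| = 7.
Verify: 7 ≥ 7? Yes ✓.

CD lower bound = 7, actual |A + B| = 7.


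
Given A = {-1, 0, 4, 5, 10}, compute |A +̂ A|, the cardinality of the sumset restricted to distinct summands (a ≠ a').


Restricted sumset: A +̂ A = {a + a' : a ∈ A, a' ∈ A, a ≠ a'}.
Equivalently, take A + A and drop any sum 2a that is achievable ONLY as a + a for a ∈ A (i.e. sums representable only with equal summands).
Enumerate pairs (a, a') with a < a' (symmetric, so each unordered pair gives one sum; this covers all a ≠ a'):
  -1 + 0 = -1
  -1 + 4 = 3
  -1 + 5 = 4
  -1 + 10 = 9
  0 + 4 = 4
  0 + 5 = 5
  0 + 10 = 10
  4 + 5 = 9
  4 + 10 = 14
  5 + 10 = 15
Collected distinct sums: {-1, 3, 4, 5, 9, 10, 14, 15}
|A +̂ A| = 8
(Reference bound: |A +̂ A| ≥ 2|A| - 3 for |A| ≥ 2, with |A| = 5 giving ≥ 7.)

|A +̂ A| = 8


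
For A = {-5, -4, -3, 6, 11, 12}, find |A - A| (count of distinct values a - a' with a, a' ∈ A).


A - A = {a - a' : a, a' ∈ A}; |A| = 6.
Bounds: 2|A|-1 ≤ |A - A| ≤ |A|² - |A| + 1, i.e. 11 ≤ |A - A| ≤ 31.
Note: 0 ∈ A - A always (from a - a). The set is symmetric: if d ∈ A - A then -d ∈ A - A.
Enumerate nonzero differences d = a - a' with a > a' (then include -d):
Positive differences: {1, 2, 5, 6, 9, 10, 11, 14, 15, 16, 17}
Full difference set: {0} ∪ (positive diffs) ∪ (negative diffs).
|A - A| = 1 + 2·11 = 23 (matches direct enumeration: 23).

|A - A| = 23


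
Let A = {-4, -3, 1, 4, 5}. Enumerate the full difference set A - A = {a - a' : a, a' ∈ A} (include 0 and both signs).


A - A = {a - a' : a, a' ∈ A}.
Compute a - a' for each ordered pair (a, a'):
a = -4: -4--4=0, -4--3=-1, -4-1=-5, -4-4=-8, -4-5=-9
a = -3: -3--4=1, -3--3=0, -3-1=-4, -3-4=-7, -3-5=-8
a = 1: 1--4=5, 1--3=4, 1-1=0, 1-4=-3, 1-5=-4
a = 4: 4--4=8, 4--3=7, 4-1=3, 4-4=0, 4-5=-1
a = 5: 5--4=9, 5--3=8, 5-1=4, 5-4=1, 5-5=0
Collecting distinct values (and noting 0 appears from a-a):
A - A = {-9, -8, -7, -5, -4, -3, -1, 0, 1, 3, 4, 5, 7, 8, 9}
|A - A| = 15

A - A = {-9, -8, -7, -5, -4, -3, -1, 0, 1, 3, 4, 5, 7, 8, 9}
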